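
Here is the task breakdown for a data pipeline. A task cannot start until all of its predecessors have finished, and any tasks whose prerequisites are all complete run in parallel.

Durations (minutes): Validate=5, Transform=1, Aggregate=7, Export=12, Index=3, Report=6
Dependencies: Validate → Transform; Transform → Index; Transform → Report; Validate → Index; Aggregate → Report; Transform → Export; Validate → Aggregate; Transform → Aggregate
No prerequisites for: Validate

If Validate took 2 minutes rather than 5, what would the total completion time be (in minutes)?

The binding path is Validate→Transform→Aggregate→Report = 5+1+7+6 = 19; finish at 19 minutes.
Validate lies on that path, so at 2 minutes the path becomes 16 minutes.
That remains the longest chain; total 16 minutes.

16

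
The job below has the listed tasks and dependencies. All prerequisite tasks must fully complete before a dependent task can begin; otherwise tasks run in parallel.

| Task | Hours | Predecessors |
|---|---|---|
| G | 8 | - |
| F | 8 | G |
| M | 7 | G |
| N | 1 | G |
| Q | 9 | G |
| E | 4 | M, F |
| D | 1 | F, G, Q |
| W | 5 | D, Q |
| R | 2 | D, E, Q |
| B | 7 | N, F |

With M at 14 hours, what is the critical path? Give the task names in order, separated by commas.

Baseline: G→F→B = 8+8+7 = 23 → 23 hours.
M is off the critical path — its longest chain is 21 hours, giving 2 of slack.
New critical path: G→M→E→R = 8+14+4+2 = 28 ⇒ 28 hours.

G, M, E, R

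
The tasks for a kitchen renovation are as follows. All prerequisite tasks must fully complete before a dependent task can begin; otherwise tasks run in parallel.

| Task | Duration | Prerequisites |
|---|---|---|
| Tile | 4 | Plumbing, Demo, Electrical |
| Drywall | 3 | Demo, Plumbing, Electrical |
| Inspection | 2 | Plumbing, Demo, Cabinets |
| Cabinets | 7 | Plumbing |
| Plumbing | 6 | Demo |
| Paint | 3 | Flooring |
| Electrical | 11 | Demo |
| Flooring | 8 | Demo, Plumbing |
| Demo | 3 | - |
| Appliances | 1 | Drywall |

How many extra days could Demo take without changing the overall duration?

0

Demo→Plumbing→Flooring→Paint = 3+6+8+3 = 20 sets the makespan at 20 days.
Longest path through Demo: 20 days (earliest finish 3, latest finish 3).
Float = 20 − 20 = 0.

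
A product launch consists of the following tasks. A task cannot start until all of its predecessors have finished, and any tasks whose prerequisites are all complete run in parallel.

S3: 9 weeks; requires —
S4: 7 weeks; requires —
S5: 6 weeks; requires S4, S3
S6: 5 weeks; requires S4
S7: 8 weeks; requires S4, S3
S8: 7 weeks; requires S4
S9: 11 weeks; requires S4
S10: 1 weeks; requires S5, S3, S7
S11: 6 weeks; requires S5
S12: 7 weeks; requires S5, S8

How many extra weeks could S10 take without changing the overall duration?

Critical path: S3→S5→S12 = 9+6+7 = 22, so the finish is 22 weeks.
Longest path through S10: 18 weeks (earliest finish 18, latest finish 22).
So S10 can slip 22 − 18 = 4 weeks.

4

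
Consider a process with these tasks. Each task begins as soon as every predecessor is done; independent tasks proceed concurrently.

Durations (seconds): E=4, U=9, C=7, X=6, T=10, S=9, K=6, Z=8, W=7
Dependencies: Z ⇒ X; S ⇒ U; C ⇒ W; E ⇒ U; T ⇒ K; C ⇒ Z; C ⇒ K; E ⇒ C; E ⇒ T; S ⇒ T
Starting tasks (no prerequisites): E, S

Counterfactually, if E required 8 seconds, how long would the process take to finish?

Actual critical path: E→C→Z→X = 4+7+8+6 = 25 ⇒ 25 seconds.
E is on the critical path; changing it to 8 makes that path 29 seconds.
No other chain overtakes it, so the finish is 29 seconds.

29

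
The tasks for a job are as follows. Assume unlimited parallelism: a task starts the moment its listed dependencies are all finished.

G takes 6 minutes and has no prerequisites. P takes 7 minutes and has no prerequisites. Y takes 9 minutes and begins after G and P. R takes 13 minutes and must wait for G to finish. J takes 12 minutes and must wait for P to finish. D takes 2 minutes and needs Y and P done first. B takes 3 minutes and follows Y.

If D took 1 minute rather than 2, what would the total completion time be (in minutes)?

Critical path before the change: G→R = 6+13 = 19 giving 19 minutes.
D has 1 minute of float (longest path through it is 18).
The critical path is still G→R; finish is now 19 minutes.

19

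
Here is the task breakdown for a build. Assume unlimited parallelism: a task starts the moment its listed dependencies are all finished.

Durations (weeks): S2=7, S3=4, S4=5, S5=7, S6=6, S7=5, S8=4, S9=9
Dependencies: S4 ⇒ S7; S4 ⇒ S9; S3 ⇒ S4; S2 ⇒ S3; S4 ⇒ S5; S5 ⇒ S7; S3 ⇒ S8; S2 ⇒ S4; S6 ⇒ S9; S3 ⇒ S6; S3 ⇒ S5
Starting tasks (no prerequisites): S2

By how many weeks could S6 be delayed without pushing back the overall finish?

S2→S3→S4→S5→S7 = 7+4+5+7+5 = 28 sets the makespan at 28 weeks.
The longest chain containing S6 totals 26 weeks.
Float = 28 − 26 = 2.

2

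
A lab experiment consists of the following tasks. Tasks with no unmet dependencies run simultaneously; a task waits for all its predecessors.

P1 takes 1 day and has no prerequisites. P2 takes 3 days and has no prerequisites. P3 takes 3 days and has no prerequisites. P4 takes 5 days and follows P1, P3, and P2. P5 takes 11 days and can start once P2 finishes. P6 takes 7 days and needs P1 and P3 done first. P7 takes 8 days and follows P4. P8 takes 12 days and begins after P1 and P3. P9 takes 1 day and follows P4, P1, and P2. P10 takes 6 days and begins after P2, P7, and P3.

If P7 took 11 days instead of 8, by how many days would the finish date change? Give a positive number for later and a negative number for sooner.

3

Baseline: P2→P4→P7→P10 = 3+5+8+6 = 22 → 22 days.
P7 is on the critical path; changing it to 11 makes that path 25 days.
That remains the longest chain; total 25 days.
Change in finish: 25 − 22 = +3 days.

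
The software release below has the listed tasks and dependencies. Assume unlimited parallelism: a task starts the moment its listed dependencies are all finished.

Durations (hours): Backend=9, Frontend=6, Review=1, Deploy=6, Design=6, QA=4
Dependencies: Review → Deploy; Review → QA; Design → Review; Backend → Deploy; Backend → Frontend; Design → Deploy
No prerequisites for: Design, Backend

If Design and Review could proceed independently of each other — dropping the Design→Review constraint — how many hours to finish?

15

Original critical path: Backend→Frontend = 9+6 = 15 ⇒ 15 hours.
Without Design→Review, Review's earliest start moves from 6 to 0.
The longest chain is now Backend→Frontend = 9+6 = 15, so the plan takes 15 hours.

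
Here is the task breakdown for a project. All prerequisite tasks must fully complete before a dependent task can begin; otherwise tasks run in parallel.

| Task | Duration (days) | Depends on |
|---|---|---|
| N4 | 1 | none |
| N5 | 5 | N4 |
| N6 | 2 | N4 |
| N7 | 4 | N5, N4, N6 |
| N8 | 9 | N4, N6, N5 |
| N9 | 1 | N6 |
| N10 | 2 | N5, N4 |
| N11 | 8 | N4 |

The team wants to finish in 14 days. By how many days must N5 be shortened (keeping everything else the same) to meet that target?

Current finish: 15 days; target: 14.
N5 is on every critical path, so each day cut from N5 cuts the finish by one (this holds down to a finish of 12).
Need 15 − 14 = 1 day off N5 → N5 becomes 4 days, finish becomes 14.

1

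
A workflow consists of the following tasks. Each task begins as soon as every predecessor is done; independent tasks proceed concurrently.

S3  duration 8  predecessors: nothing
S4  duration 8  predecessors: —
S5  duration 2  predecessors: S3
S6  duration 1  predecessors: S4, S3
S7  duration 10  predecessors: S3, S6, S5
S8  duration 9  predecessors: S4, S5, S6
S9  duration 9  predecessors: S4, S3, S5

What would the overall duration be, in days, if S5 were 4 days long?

Baseline: S3→S5→S7 = 8+2+10 = 20 → 20 days.
S5 lies on that path, so at 4 days the path becomes 22 days.
The critical path is still S3→S5→S7; finish is now 22 days.

22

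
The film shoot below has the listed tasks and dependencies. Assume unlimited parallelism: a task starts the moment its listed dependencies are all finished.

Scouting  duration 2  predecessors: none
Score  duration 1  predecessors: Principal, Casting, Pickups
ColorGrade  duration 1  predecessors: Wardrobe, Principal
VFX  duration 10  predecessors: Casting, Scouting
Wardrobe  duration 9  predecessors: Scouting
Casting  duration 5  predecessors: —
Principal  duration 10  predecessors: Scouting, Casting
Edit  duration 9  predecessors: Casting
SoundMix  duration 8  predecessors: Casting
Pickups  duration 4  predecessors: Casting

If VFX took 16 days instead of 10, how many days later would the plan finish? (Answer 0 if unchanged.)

Critical path before the change: Casting→Principal→Score = 5+10+1 = 16 giving 16 days.
The longest path through VFX is only 15 days, so VFX has float 1.
New critical path: Casting→VFX = 5+16 = 21 ⇒ 21 days.
Change in finish: 21 − 16 = +5 days.

5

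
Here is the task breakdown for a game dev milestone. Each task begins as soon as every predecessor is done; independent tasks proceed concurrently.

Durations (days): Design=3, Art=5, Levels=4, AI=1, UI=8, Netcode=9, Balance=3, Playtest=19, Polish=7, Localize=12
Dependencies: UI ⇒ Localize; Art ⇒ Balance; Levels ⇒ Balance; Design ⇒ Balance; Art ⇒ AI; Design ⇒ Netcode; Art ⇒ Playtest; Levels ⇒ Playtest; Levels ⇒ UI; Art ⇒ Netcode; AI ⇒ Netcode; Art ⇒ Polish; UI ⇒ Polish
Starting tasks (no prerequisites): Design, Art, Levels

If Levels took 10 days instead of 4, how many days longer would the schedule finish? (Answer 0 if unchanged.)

6

Baseline: Levels→UI→Localize = 4+8+12 = 24 → 24 days.
Levels is on the critical path; changing it to 10 makes that path 30 days.
That remains the longest chain; total 30 days.
Change in finish: 30 − 24 = +6 days.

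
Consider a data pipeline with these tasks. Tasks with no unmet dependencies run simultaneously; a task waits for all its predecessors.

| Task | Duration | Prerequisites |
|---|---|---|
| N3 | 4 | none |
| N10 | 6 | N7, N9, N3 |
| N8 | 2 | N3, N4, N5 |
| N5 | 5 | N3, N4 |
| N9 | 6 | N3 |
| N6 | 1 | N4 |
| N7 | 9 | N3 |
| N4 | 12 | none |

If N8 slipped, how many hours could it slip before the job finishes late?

The longest chain is N3→N7→N10 = 4+9+6 = 19; overall finish 19 hours.
Longest path through N8: 19 hours (earliest finish 19, latest finish 19).
Float = 19 − 19 = 0.

0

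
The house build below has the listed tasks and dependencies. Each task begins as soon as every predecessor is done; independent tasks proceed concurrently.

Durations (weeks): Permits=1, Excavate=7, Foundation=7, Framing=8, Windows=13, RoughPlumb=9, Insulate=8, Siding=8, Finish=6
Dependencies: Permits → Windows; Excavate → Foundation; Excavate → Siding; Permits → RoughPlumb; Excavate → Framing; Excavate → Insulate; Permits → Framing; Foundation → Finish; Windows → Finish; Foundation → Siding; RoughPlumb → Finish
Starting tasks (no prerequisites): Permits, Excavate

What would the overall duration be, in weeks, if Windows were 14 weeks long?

As given, the longest chain is Excavate→Foundation→Siding = 7+7+8 = 22, so the finish is 22 weeks.
Windows has 2 weeks of float (longest path through it is 20).
The critical path is still Excavate→Foundation→Siding; finish is now 22 weeks.

22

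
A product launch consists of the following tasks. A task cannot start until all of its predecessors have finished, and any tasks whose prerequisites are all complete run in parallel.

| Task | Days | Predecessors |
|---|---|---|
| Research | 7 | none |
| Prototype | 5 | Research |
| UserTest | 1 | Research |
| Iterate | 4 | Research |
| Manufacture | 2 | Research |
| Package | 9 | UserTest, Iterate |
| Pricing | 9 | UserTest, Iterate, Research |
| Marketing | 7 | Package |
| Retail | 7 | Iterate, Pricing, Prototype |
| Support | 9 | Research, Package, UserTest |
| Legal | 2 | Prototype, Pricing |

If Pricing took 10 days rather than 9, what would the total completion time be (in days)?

29

Actual critical path: Research→Iterate→Package→Support = 7+4+9+9 = 29 ⇒ 29 days.
The longest path through Pricing is only 27 days, so Pricing has float 2.
No other chain overtakes it, so the finish is 29 days.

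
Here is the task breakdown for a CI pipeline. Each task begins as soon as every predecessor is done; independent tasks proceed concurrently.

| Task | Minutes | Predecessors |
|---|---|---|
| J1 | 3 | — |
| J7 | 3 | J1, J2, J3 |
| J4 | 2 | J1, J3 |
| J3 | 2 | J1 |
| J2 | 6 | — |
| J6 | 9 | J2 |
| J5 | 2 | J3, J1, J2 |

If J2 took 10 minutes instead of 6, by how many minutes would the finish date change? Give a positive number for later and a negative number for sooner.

Critical path before the change: J2→J6 = 6+9 = 15 giving 15 minutes.
J2 lies on that path, so at 10 minutes the path becomes 19 minutes.
No other chain overtakes it, so the finish is 19 minutes.
Change in finish: 19 − 15 = +4 minutes.

4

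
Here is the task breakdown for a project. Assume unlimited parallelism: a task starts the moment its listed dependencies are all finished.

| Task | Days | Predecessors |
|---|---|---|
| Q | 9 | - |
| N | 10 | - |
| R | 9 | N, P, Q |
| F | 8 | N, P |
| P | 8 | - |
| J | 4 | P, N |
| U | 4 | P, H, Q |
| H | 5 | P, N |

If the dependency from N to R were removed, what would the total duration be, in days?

19

Before: longest chain N→H→U = 10+5+4 = 19, finish 19.
Without N→R, R's earliest start moves from 10 to 9.
After: N→H→U = 10+5+4 = 19 → 19 days.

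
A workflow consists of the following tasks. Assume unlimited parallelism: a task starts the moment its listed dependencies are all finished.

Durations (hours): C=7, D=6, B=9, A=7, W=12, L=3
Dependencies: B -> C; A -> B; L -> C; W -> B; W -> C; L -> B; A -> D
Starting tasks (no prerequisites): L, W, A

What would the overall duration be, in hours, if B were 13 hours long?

Baseline: W→B→C = 12+9+7 = 28 → 28 hours.
B lies on that path, so at 13 hours the path becomes 32 hours.
That remains the longest chain; total 32 hours.

32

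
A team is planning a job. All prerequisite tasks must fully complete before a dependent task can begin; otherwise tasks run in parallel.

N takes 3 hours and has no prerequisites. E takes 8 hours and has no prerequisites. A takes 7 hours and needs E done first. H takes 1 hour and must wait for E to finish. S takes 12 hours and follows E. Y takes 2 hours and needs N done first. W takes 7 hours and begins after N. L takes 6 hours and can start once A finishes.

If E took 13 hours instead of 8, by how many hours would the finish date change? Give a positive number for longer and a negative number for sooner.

5

Baseline: E→A→L = 8+7+6 = 21 → 21 hours.
Since E is critical, the +5 change carries straight to that chain (now 26 hours).
No other chain overtakes it, so the finish is 26 hours.
Change in finish: 26 − 21 = +5 hours.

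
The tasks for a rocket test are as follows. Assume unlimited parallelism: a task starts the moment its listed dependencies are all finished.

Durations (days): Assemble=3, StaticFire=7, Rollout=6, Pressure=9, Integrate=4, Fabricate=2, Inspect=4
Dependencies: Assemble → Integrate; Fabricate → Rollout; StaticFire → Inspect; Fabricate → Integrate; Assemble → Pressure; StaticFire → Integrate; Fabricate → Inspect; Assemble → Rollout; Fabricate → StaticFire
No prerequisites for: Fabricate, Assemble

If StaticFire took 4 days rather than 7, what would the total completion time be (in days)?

12

As given, the longest chain is Fabricate→StaticFire→Inspect = 2+7+4 = 13, so the finish is 13 days.
StaticFire lies on that path, so at 4 days the path becomes 10 days.
The binding chain switches to Assemble→Pressure = 3+9 = 12; finish 12 days.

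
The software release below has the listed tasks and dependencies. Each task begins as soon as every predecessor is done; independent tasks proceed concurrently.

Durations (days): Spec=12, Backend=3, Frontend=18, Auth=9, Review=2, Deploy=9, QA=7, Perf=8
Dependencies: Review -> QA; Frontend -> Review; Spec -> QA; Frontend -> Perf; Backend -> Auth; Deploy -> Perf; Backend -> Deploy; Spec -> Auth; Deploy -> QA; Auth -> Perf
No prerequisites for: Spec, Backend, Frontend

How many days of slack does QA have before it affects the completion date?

The longest chain is Spec→Auth→Perf = 12+9+8 = 29; overall finish 29 days.
Longest path through QA: 27 days (earliest finish 27, latest finish 29).
Float = 29 − 27 = 2.

2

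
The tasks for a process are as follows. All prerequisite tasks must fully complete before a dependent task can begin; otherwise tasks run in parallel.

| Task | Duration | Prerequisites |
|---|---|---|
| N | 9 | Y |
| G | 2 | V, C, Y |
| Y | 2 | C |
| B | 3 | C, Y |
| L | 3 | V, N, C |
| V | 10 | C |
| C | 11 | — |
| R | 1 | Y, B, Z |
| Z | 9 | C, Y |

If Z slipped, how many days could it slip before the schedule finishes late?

2

Critical path: C→Y→N→L = 11+2+9+3 = 25, so the finish is 25 days.
Longest path through Z: 23 days (earliest finish 22, latest finish 24).
So Z can slip 24 − 22 = 2 days.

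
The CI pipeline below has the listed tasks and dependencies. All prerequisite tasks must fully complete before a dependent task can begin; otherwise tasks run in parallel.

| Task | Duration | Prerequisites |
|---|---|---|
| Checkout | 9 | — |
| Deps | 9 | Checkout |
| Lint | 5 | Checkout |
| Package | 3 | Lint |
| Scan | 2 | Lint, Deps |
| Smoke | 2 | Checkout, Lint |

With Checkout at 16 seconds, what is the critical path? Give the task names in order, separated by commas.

Checkout, Deps, Scan

The binding path is Checkout→Deps→Scan = 9+9+2 = 20; finish at 20 seconds.
Checkout lies on that path, so at 16 seconds the path becomes 27 seconds.
No other chain overtakes it, so the finish is 27 seconds.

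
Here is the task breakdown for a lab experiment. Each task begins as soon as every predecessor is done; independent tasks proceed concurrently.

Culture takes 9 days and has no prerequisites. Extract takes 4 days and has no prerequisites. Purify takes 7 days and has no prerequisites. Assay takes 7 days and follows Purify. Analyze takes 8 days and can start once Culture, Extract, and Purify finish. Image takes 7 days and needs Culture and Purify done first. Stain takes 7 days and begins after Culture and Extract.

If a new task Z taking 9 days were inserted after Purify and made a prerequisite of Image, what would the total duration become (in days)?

Originally the schedule takes 17 days.
With Z inserted, Image now waits for max(Culture, Purify, Z).
New critical path: Purify→Z→Image = 7+9+7 = 23 ⇒ 23 days.

23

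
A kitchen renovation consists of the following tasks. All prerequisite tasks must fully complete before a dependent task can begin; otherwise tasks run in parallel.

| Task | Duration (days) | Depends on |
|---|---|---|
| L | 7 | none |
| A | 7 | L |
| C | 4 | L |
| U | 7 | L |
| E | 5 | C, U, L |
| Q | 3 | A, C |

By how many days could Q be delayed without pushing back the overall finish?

2

The longest chain is L→U→E = 7+7+5 = 19; overall finish 19 days.
Longest path through Q: 17 days (earliest finish 17, latest finish 19).
Float = 19 − 17 = 2.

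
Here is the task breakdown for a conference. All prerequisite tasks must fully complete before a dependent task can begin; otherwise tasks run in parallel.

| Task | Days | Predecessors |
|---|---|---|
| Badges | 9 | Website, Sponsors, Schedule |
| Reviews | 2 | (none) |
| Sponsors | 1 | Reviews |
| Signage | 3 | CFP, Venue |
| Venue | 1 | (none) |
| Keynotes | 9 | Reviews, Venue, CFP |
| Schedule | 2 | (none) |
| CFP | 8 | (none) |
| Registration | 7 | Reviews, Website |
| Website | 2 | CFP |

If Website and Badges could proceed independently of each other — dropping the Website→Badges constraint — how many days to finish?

Before: longest chain CFP→Website→Badges = 8+2+9 = 19, finish 19.
Without Website→Badges, Badges's earliest start moves from 10 to 3.
The longest chain is now CFP→Keynotes = 8+9 = 17, so the conference takes 17 days.

17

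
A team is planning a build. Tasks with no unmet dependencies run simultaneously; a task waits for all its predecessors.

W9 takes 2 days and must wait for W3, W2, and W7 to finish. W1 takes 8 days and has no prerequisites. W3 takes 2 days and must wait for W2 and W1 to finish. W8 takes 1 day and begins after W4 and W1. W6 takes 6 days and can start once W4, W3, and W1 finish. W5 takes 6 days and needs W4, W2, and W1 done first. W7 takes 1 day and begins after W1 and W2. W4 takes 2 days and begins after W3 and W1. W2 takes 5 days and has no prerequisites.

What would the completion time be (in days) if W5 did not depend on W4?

18

Before: longest chain W1→W3→W4→W5 = 8+2+2+6 = 18, finish 18.
Without W4→W5, W5's earliest start moves from 12 to 8.
The longest chain is now W1→W3→W4→W6 = 8+2+2+6 = 18, so the build takes 18 days.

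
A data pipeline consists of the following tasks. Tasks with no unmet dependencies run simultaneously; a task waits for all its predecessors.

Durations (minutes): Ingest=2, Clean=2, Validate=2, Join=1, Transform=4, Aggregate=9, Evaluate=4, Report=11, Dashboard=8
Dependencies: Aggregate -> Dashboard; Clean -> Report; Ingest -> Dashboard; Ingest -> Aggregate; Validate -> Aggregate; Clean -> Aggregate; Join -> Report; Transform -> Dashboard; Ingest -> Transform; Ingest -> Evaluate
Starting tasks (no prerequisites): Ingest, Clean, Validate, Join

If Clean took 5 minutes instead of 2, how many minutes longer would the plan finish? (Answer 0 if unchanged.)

Actual critical path: Clean→Aggregate→Dashboard = 2+9+8 = 19 ⇒ 19 minutes.
Clean is on the critical path; changing it to 5 makes that path 22 minutes.
No other chain overtakes it, so the finish is 22 minutes.
Change in finish: 22 − 19 = +3 minutes.

3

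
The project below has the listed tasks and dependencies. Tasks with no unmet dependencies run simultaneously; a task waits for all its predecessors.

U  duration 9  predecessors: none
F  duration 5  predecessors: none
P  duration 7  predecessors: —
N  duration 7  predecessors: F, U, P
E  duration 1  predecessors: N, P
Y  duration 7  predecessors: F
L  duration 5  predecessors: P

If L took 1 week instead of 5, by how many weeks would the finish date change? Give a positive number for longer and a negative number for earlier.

0

Baseline: U→N→E = 9+7+1 = 17 → 17 weeks.
The longest path through L is only 12 weeks, so L has float 5.
The critical path is still U→N→E; finish is now 17 weeks.
Change in finish: 17 − 17 = +0 weeks.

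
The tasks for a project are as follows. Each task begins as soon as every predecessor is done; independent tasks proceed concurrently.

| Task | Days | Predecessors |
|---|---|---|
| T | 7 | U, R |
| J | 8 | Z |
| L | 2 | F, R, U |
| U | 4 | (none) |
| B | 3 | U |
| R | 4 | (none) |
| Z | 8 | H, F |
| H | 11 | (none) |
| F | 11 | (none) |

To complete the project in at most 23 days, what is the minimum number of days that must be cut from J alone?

4

Current finish: 27 days; target: 23.
J is on every critical path, so each day cut from J cuts the finish by one (this holds down to a finish of 20).
Need 27 − 23 = 4 days off J → J becomes 4 days, finish becomes 23.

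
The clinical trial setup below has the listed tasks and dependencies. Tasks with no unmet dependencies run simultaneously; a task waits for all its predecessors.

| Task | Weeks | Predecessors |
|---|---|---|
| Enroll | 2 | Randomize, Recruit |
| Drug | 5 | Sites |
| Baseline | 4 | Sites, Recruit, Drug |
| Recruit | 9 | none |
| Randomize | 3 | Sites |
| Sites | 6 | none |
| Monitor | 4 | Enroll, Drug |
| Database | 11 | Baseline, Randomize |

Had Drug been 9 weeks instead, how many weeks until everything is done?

The binding path is Sites→Drug→Baseline→Database = 6+5+4+11 = 26; finish at 26 weeks.
Drug is on the critical path; changing it to 9 makes that path 30 weeks.
No other chain overtakes it, so the finish is 30 weeks.

30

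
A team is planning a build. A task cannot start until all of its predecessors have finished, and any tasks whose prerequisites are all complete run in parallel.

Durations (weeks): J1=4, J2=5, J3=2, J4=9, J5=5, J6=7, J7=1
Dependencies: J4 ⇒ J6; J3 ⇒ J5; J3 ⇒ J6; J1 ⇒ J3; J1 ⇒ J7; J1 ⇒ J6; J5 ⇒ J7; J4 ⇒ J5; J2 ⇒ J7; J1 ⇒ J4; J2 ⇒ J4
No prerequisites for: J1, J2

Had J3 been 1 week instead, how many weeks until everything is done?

Baseline: J2→J4→J6 = 5+9+7 = 21 → 21 weeks.
The longest path through J3 is only 13 weeks, so J3 has float 8.
No other chain overtakes it, so the finish is 21 weeks.

21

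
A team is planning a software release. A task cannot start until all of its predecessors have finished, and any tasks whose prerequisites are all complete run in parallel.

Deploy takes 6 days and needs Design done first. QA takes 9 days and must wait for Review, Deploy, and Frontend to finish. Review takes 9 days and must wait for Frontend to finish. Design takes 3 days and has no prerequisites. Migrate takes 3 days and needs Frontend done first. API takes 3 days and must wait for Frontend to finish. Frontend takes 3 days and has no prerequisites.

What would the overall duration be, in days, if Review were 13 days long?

25

The binding path is Frontend→Review→QA = 3+9+9 = 21; finish at 21 days.
Review is on the critical path; changing it to 13 makes that path 25 days.
No other chain overtakes it, so the finish is 25 days.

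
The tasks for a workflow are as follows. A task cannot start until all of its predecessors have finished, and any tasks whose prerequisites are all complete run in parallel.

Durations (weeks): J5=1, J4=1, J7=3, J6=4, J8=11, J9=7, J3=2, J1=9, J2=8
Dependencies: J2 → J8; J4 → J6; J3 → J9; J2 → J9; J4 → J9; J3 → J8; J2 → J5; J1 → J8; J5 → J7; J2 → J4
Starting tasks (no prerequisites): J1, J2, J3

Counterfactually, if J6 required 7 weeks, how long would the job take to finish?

20

Baseline: J1→J8 = 9+11 = 20 → 20 weeks.
J6 has 7 weeks of float (longest path through it is 13).
The critical path is still J1→J8; finish is now 20 weeks.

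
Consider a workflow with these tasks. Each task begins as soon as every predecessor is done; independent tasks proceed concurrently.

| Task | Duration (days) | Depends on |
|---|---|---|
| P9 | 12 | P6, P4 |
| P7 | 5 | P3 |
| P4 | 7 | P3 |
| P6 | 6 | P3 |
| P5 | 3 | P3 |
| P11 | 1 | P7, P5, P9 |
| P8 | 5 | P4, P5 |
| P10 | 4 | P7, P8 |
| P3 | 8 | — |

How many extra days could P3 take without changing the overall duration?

The longest chain is P3→P4→P9→P11 = 8+7+12+1 = 28; overall finish 28 days.
The longest chain containing P3 totals 28 days.
Slack of P3 = 0 − 0 = 0 days.

0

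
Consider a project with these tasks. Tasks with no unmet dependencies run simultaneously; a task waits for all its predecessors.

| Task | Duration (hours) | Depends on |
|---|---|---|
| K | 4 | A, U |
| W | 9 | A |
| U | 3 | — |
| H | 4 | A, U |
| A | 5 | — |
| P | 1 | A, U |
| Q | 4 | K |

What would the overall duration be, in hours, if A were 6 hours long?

The binding path is A→W = 5+9 = 14; finish at 14 hours.
A lies on that path, so at 6 hours the path becomes 15 hours.
The critical path is still A→W; finish is now 15 hours.

15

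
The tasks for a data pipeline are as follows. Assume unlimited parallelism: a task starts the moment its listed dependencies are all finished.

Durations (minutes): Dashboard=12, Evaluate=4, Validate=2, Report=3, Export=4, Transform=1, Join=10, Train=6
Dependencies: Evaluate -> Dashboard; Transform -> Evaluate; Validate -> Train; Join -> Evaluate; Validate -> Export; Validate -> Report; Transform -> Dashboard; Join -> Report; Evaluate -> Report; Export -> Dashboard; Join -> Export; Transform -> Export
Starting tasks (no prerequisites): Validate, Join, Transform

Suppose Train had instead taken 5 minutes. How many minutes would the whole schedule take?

26

Actual critical path: Join→Evaluate→Dashboard = 10+4+12 = 26 ⇒ 26 minutes.
Train is off the critical path — its longest chain is 8 minutes, giving 18 of slack.
The critical path is still Join→Evaluate→Dashboard; finish is now 26 minutes.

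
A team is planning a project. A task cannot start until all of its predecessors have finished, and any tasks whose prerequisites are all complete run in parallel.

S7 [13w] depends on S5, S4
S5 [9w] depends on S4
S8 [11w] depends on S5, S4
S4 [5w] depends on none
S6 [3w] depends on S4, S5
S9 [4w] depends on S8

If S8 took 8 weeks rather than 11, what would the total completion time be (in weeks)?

Baseline: S4→S5→S8→S9 = 5+9+11+4 = 29 → 29 weeks.
Since S8 is critical, the -3 change carries straight to that chain (now 26 weeks).
Now S4→S5→S7 = 5+9+13 = 27 is longest, so the finish becomes 27 weeks.

27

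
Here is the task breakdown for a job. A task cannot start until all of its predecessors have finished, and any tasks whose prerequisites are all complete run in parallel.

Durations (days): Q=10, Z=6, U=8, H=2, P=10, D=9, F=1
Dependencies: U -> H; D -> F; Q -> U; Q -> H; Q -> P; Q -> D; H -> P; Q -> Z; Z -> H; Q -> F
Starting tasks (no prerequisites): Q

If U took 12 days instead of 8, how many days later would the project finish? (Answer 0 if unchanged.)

4

Critical path before the change: Q→U→H→P = 10+8+2+10 = 30 giving 30 days.
U lies on that path, so at 12 days the path becomes 34 days.
The critical path is still Q→U→H→P; finish is now 34 days.
Change in finish: 34 − 30 = +4 days.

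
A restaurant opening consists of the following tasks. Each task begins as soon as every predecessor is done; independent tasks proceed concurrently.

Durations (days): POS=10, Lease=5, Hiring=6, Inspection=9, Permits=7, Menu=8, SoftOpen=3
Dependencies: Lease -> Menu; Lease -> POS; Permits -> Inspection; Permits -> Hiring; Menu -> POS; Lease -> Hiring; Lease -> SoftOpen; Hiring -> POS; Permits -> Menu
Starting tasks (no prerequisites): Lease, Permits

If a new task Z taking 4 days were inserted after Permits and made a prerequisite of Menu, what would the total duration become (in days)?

Originally the project takes 25 days.
With Z inserted, Menu now waits for max(Permits, Lease, Z).
New critical path: Permits→Z→Menu→POS = 7+4+8+10 = 29 ⇒ 29 days.

29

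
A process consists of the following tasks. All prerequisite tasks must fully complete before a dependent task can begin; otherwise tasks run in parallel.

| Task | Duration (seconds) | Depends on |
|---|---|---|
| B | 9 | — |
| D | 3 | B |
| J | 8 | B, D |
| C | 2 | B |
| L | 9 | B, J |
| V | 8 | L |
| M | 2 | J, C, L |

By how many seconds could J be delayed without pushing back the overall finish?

Critical path: B→D→J→L→V = 9+3+8+9+8 = 37, so the finish is 37 seconds.
Longest path through J: 37 seconds (earliest finish 20, latest finish 20).
So J can slip 20 − 20 = 0 seconds.

0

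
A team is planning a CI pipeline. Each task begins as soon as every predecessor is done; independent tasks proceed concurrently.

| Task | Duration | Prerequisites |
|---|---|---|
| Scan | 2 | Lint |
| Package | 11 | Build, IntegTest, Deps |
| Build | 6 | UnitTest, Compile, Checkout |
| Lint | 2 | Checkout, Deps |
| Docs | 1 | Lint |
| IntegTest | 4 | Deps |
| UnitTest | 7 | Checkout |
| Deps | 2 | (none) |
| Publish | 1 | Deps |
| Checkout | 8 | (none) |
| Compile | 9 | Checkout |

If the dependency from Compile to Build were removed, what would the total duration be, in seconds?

32

With the dependency in place, Checkout→Compile→Build→Package = 8+9+6+11 = 34 sets the finish at 34 seconds.
Without Compile→Build, Build's earliest start moves from 17 to 15.
The longest chain is now Checkout→UnitTest→Build→Package = 8+7+6+11 = 32, so the project takes 32 seconds.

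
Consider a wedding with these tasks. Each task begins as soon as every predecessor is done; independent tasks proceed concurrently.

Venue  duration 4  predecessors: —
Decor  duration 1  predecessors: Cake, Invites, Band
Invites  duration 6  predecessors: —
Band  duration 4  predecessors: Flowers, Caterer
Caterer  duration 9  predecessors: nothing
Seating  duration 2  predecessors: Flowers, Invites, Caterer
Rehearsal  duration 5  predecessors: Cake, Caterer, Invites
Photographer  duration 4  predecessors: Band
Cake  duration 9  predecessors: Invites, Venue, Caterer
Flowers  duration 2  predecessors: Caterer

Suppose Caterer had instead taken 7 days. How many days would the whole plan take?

The binding path is Caterer→Cake→Rehearsal = 9+9+5 = 23; finish at 23 days.
Caterer lies on that path, so at 7 days the path becomes 21 days.
That remains the longest chain; total 21 days.

21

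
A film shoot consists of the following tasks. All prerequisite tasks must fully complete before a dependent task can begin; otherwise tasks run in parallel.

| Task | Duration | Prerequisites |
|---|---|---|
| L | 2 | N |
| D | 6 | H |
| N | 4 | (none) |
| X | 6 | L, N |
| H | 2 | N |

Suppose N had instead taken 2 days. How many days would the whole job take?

Actual critical path: N→H→D = 4+2+6 = 12 ⇒ 12 days.
N lies on that path, so at 2 days the path becomes 10 days.
The critical path is still N→H→D; finish is now 10 days.

10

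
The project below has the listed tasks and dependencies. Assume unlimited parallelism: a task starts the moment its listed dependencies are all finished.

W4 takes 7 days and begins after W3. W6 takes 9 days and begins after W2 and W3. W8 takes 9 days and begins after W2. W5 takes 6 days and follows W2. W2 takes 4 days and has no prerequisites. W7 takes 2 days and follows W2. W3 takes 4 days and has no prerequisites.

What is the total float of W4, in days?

2

W2→W6 = 4+9 = 13 sets the makespan at 13 days.
W4 finishes as early as 11 and must finish by 13.
So W4 can slip 13 − 11 = 2 days.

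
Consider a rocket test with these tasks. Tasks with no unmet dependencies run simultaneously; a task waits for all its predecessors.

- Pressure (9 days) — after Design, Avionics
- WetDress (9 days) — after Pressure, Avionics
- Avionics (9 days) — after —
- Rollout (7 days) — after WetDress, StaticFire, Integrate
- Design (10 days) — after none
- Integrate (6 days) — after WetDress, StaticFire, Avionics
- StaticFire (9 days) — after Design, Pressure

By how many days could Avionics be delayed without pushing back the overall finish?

1

Critical path: Design→Pressure→WetDress→Integrate→Rollout = 10+9+9+6+7 = 41, so the finish is 41 days.
The longest chain containing Avionics totals 40 days.
So Avionics can slip 10 − 9 = 1 day.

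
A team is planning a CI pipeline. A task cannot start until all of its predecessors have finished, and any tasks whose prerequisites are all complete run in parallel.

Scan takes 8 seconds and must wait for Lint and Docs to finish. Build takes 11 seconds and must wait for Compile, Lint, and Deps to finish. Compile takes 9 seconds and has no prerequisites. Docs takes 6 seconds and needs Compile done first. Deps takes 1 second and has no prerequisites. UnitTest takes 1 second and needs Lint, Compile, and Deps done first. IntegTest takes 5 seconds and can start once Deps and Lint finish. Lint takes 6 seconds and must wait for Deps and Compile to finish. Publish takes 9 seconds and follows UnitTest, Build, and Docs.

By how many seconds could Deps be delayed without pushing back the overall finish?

8

Critical path: Compile→Lint→Build→Publish = 9+6+11+9 = 35, so the finish is 35 seconds.
Deps finishes as early as 1 and must finish by 9.
So Deps can slip 9 − 1 = 8 seconds.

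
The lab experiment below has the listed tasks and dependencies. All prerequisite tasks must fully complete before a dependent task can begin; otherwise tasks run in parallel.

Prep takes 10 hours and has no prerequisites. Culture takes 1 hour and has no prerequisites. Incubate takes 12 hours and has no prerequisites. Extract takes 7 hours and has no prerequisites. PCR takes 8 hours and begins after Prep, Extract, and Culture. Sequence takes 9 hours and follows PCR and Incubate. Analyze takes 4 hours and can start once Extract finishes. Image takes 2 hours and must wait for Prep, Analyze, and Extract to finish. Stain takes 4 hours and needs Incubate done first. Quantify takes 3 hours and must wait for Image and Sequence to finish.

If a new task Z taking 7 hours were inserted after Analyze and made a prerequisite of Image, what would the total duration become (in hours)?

Originally the schedule takes 30 hours.
With Z inserted, Image now waits for max(Prep, Analyze, Extract, Z).
New critical path: Prep→PCR→Sequence→Quantify = 10+8+9+3 = 30 ⇒ 30 hours.

30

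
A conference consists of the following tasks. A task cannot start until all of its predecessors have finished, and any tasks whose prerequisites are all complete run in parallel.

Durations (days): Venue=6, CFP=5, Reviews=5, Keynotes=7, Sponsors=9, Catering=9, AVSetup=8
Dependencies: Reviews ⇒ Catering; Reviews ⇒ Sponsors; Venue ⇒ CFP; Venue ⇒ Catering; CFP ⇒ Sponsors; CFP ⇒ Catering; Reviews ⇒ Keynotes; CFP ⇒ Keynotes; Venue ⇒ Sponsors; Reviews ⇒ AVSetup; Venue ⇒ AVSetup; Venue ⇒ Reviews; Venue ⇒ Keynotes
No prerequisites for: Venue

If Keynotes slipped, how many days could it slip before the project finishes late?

2

Venue→CFP→Sponsors = 6+5+9 = 20 sets the makespan at 20 days.
Longest path through Keynotes: 18 days (earliest finish 18, latest finish 20).
Slack of Keynotes = 13 − 11 = 2 days.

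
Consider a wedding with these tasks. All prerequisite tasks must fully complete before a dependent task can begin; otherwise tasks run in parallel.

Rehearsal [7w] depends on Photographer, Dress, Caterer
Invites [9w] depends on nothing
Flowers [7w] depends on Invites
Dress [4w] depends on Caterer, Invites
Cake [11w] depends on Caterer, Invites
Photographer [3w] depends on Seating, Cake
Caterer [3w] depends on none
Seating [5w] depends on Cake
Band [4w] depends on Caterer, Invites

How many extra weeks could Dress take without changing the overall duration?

15

The longest chain is Invites→Cake→Seating→Photographer→Rehearsal = 9+11+5+3+7 = 35; overall finish 35 weeks.
The longest chain containing Dress totals 20 weeks.
So Dress can slip 28 − 13 = 15 weeks.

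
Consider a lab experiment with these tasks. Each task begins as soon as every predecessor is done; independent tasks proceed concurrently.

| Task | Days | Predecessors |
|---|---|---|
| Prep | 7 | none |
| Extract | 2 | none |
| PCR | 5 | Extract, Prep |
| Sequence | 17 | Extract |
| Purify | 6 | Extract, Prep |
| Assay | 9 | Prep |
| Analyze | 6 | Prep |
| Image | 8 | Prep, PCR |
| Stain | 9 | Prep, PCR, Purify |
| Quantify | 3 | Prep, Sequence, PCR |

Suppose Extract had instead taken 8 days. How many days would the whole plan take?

Critical path before the change: Extract→Sequence→Quantify = 2+17+3 = 22 giving 22 days.
Extract lies on that path, so at 8 days the path becomes 28 days.
That remains the longest chain; total 28 days.

28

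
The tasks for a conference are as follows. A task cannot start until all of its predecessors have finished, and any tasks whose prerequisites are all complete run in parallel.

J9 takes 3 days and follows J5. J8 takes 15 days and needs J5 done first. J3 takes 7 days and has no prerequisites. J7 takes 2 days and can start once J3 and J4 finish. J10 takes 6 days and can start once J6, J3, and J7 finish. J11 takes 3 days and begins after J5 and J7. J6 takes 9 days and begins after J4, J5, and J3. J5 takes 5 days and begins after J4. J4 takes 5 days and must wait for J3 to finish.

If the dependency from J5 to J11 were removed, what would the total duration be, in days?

32

Before: longest chain J3→J4→J5→J6→J10 = 7+5+5+9+6 = 32, finish 32.
Without J5→J11, J11's earliest start moves from 17 to 14.
After: J3→J4→J5→J6→J10 = 7+5+5+9+6 = 32 → 32 days.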